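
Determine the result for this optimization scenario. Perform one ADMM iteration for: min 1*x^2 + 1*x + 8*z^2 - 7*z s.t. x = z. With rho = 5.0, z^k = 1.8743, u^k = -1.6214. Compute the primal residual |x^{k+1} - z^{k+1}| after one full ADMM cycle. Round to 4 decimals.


ADMM iteration with rho = 5.0, z^k = 1.8743, u^k = -1.6214
Step 1: x-update.
Minimize 1*x^2 + 1*x + (5.0/2)*(x - 1.8743 - 1.6214)^2
FOC: (2*1 + 5.0)*x = -1 + 5.0*(1.8743 + 1.6214)
x^{k+1} = 2.3541
Step 2: z-update.
Minimize 8*z^2 - 7*z + (5.0/2)*(2.3541 - z - 1.6214)^2
FOC: (2*8 + 5.0)*z = 7 + 5.0*(2.3541 - 1.6214)
z^{k+1} = 0.5078
Step 3: u-update.
u^{k+1} = -1.6214 + 2.3541 - 0.5078 = 0.2249
Step 4: Primal residual = |2.3541 - 0.5078| = 1.8463


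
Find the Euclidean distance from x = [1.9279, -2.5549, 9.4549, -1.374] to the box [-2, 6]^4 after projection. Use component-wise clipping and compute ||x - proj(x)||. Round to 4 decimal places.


Project each component onto [-2, 6].
clip(1.9279) = 1.9279, clip(-2.5549) = -2.0, clip(9.4549) = 6.0, clip(-1.374) = -1.374
Projection = [1.9279, -2.0, 6.0, -1.374]
Squared diffs: [0.0, 0.3079, 11.9363, 0.0]
Distance = sqrt(12.2442) = 3.4992


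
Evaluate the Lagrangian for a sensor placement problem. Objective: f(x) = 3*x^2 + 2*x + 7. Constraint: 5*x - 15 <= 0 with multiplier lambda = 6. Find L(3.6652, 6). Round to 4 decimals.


Step 1: Evaluate f(x).
f(3.6652) = 3*3.6652^2 + 2*3.6652 + 7 = 54.6315
Step 2: Evaluate g(x).
g(3.6652) = 5*3.6652 - 15 = 3.326
Step 3: Compute Lagrangian.
L = 54.6315 + 6*3.326 = 74.5875


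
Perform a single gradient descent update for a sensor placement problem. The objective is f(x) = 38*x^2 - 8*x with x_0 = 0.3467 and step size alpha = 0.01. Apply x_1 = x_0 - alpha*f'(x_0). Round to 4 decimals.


We compute the gradient at x_0 and apply the update.
f'(x) = 76*x - 8
f'(0.3467) = 76*0.3467 - 8 = 18.3492
x_1 = 0.3467 - 0.01*18.3492 = 0.1632


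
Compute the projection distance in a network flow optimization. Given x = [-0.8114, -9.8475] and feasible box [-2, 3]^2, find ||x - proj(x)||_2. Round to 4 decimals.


Project each component onto [-2, 3].
clip(-0.8114) = -0.8114, clip(-9.8475) = -2.0
Projection = [-0.8114, -2.0]
Squared diffs: [0.0, 61.5833]
Distance = sqrt(61.5833) = 7.8475


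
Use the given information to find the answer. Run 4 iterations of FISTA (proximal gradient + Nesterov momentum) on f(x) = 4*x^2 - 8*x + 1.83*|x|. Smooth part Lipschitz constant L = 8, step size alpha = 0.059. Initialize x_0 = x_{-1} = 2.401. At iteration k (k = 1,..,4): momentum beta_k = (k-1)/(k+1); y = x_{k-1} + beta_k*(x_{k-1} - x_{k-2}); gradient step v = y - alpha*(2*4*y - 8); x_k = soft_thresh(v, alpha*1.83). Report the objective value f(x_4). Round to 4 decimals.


FISTA on f(x) = 4*x^2 - 8*x + 1.83*|x|
L = 8, alpha = 0.059
Iteration 1: beta = 0.0, y = 2.401 + 0.0*(2.401 - 2.401) = 2.401
  grad(y) = 11.208, v = y - alpha*grad = 1.7397
  prox(v) = soft_thresh(1.7397, 0.108) = 1.6318
Iteration 2: beta = 0.3333, y = 1.6318 + 0.3333*(1.6318 - 2.401) = 1.3753
  grad(y) = 3.0028, v = y - alpha*grad = 1.1982
  prox(v) = soft_thresh(1.1982, 0.108) = 1.0902
Iteration 3: beta = 0.5, y = 1.0902 + 0.5*(1.0902 - 1.6318) = 0.8194
  grad(y) = -1.4445, v = y - alpha*grad = 0.9047
  prox(v) = soft_thresh(0.9047, 0.108) = 0.7967
Iteration 4: beta = 0.6, y = 0.7967 + 0.6*(0.7967 - 1.0902) = 0.6206
  grad(y) = -3.0353, v = y - alpha*grad = 0.7997
  prox(v) = soft_thresh(0.7997, 0.108) = 0.6917
f(x_4) = 4*0.6917^2 - 8*0.6917 + 1.83*|0.6917| = -2.354


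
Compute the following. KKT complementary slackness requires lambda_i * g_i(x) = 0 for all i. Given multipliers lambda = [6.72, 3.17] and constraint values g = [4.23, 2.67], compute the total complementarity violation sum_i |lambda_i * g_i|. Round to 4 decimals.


KKT complementary slackness check:
lambda_1 * g_1 = 6.72 * 4.23 = 28.4256
lambda_2 * g_2 = 3.17 * 2.67 = 8.4639
Total violation = 28.4256 + 8.4639 = 36.8895


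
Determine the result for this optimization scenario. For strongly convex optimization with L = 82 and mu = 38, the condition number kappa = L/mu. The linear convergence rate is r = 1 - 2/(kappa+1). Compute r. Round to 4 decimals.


Step 1: Compute the condition number.
kappa = L/mu = 82/38 = 2.1579
Step 2: Compute the convergence rate.
r = 1 - 2/(kappa + 1) = 1 - 2*mu/(L + mu) = (L - mu)/(L + mu) = 44/120 = 0.3667


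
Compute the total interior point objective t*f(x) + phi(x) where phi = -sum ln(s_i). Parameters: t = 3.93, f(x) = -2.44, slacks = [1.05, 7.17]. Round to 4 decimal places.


Step 1: Compute log-barrier.
ln values: [0.0488, 1.9699]
phi = -(0.0488 + 1.9699) = -2.0187
Step 2: Compute augmented objective.
t*f(x) = 3.93*-2.44 = -9.5892
Total = -9.5892 - 2.0187 = -11.6079


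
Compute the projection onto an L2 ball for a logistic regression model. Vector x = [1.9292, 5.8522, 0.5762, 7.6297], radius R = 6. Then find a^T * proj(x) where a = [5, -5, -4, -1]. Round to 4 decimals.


Step 1: Compute ||x|| (intermediates to 6 decimals).
||x|| = sqrt(1.9292^2 + 5.8522^2 + 0.5762^2 + 7.6297^2) = 9.824174
Step 2: Project.
Since ||x|| > R, scale = R/||x|| = 6/9.824174 = 0.610738, proj(x) = scale * x
proj(x) = [1.178236, 3.574161, 0.351907, 4.659748]
Step 3: Dot product.
a^T * proj(x) = 5*1.178236 - 5*3.574161 - 4*0.351907 - 1*4.659748 = -18.047


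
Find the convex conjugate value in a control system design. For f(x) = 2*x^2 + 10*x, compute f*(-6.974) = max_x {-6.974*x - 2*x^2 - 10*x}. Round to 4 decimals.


f*(y) = sup_x {y*x - a*x^2 - b*x} = sup_x {(y-b)*x - a*x^2}
FOC: (y - b) - 2a*x = 0 => x* = (y - b)/(2a)
x* = (-6.974 - 10)/(2*2) = -4.2435
f*(-6.974) = (y-b)^2/(4a) = (-6.974 - 10)^2/(4*2)
= 288.1167/8 = 36.0146


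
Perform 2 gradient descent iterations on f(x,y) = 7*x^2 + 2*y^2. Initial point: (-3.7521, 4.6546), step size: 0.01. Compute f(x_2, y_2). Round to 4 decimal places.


Gradient descent on f(x,y) = 7*x^2 + 2*y^2.
Starting point: (-3.7521, 4.6546), alpha = 0.01
Step 1: grad_x = 2*7*-3.7521 = -52.5294, grad_y = 2*2*4.6546 = 18.6184
  x_1 = -3.7521 - 0.01*-52.5294 = -3.2268
  y_1 = 4.6546 - 0.01*18.6184 = 4.4684
Step 2: grad_x = 2*7*-3.2268 = -45.1753, grad_y = 2*2*4.4684 = 17.8737
  x_2 = -3.2268 - 0.01*-45.1753 = -2.7751
  y_2 = 4.4684 - 0.01*17.8737 = 4.2897
f(-2.7751, 4.2897) = 7*(-2.7751)^2 + 2*4.2897^2 = 90.7091


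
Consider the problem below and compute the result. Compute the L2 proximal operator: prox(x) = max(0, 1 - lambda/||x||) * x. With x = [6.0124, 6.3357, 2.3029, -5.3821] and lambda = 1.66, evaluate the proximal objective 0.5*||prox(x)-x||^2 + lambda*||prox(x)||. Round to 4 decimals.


Step 1: Compute ||x||.
||x|| = 10.5148
Step 2: Compute scaling factor.
scale = max(0, 1 - 1.66/10.5148) = 0.8421
Step 3: prox(x) = [5.0632, 5.3355, 1.9393, -4.5324]
||prox(x)|| = 8.8548
Step 4: Proximal objective.
0.5*||prox-x||^2 = 1.3778
lambda*||prox|| = 14.699
Total = 16.0767


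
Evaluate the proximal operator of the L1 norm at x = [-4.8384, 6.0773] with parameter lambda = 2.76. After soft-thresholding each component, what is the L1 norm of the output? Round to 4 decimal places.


Soft-thresholding with lambda = 2.76:
prox(-4.8384) = sign(-4.8384)*max(|-4.8384| - 2.76, 0) = -2.0784
prox(6.0773) = sign(6.0773)*max(|6.0773| - 2.76, 0) = 3.3173
prox(x) = [-2.0784, 3.3173]
||prox(x)||_1 = 2.0784 + 3.3173 = 5.3957


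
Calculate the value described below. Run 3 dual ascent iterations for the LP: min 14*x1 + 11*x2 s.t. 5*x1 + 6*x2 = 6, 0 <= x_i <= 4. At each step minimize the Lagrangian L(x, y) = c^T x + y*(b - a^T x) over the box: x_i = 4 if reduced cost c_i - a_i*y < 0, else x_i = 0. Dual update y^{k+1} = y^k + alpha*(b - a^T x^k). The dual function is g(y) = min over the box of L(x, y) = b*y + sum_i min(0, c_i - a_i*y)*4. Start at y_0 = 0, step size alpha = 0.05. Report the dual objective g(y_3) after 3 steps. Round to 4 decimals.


Dual ascent for LP: min 14*x1 + 11*x2, 5*x1 + 6*x2 = 6, 0 <= x_i <= 4
Step 1: y^k = 0.0, reduced costs: (14.0, 11.0)
  x^k = (0.0, 0.0), subgradient = b - a^T x = 6.0
  y^{k+1} = 0.0 + 0.05*6.0 = 0.3
Step 2: y^k = 0.3, reduced costs: (12.5, 9.2)
  x^k = (0.0, 0.0), subgradient = b - a^T x = 6.0
  y^{k+1} = 0.3 + 0.05*6.0 = 0.6
Step 3: y^k = 0.6, reduced costs: (11.0, 7.4)
  x^k = (0.0, 0.0), subgradient = b - a^T x = 6.0
  y^{k+1} = 0.6 + 0.05*6.0 = 0.9
Dual objective at y_3 = 0.9: reduced costs (9.5, 5.6), box minimizer x = (0.0, 0.0)
g(y_3) = b*y + (c1 - a1*y)*x1 + (c2 - a2*y)*x2 = 6*0.9 + 9.5*0.0 + 5.6*0.0 = 5.4 + 0.0 + 0.0 = 5.4


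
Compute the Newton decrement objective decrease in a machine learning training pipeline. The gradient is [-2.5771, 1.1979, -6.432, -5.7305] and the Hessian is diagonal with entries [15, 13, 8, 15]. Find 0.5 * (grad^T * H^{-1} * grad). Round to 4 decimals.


Step 1: H is diagonal, so H^(-1) * g = [-0.1718, 0.0921, -0.804, -0.382].
Step 2: g^T H^(-1) g = sum_i g_i^2 / H_ii
  = (-2.5771)^2/15 + (1.1979)^2/13 + (-6.432)^2/8 + (-5.7305)^2/15
  = 0.4428 + 0.1104 + 5.1713 + 2.1892 = 7.9137
Step 3: Objective decrease = 0.5 * g^T H^(-1) g = 3.9569


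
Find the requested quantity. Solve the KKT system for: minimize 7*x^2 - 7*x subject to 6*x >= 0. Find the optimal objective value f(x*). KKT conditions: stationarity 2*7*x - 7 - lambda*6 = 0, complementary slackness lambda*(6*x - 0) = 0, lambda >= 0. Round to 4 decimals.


Step 1: Try lambda = 0 (constraint inactive).
Stationarity: 2*7*x - 7 = 0
x* = 7/(2*7) = 0.5
Check constraint: 6*0.5 = 3.0 >= 0 -- satisfied.
Step 2: Compute optimal value.
f(x*) = 7*0.5^2 - 7*0.5 = -1.75


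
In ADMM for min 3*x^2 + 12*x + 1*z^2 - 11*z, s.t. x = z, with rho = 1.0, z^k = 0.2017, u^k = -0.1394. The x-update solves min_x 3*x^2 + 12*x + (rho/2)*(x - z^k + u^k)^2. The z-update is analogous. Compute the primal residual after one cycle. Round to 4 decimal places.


ADMM iteration with rho = 1.0, z^k = 0.2017, u^k = -0.1394
Step 1: x-update.
Minimize 3*x^2 + 12*x + (1.0/2)*(x - 0.2017 - 0.1394)^2
FOC: (2*3 + 1.0)*x = -12 + 1.0*(0.2017 + 0.1394)
x^{k+1} = -1.6656
Step 2: z-update.
Minimize 1*z^2 - 11*z + (1.0/2)*(-1.6656 - z - 0.1394)^2
FOC: (2*1 + 1.0)*z = 11 + 1.0*(-1.6656 - 0.1394)
z^{k+1} = 3.065
Step 3: u-update.
u^{k+1} = -0.1394 - 1.6656 - 3.065 = -4.87
Step 4: Primal residual = |-1.6656 - 3.065| = 4.7306


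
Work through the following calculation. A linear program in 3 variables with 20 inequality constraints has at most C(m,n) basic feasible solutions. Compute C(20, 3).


Each vertex corresponds to some choice of n active constraints out of m, so the number of vertices is at most C(m, n) = m! / (n!(m-n)!).
m = 20, n = 3
Numerator: 20 * 19 * 18
Denominator: 3! = 6
C(20, 3) = 1140


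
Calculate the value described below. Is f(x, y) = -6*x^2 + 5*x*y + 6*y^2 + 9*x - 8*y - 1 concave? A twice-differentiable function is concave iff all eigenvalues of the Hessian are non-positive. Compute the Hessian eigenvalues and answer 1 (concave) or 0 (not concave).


The Hessian of f(x,y) = -6*x^2 + 5*x*y + 6*y^2 + 9*x - 8*y - 1 is:
H = [[-12, 5], [5, 12]]
Trace = -12 + 12 = 0
Determinant = -12*12 - (5)^2 = -169
Discriminant = (0)^2 - 4*-169 = 676.0
Eigenvalues: lambda_1 = -13.0, lambda_2 = 13.0
The function is not concave.

0


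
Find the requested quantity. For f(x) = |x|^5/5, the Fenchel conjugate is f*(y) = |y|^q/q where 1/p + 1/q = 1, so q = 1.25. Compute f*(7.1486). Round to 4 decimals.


The conjugate exponent q satisfies 1/p + 1/q = 1.
p = 5, so q = 5/(5 - 1) = 1.25
|y|^q = 7.1486^1.25 = 11.689
f*(7.1486) = 11.689 / 1.25 = 9.3512


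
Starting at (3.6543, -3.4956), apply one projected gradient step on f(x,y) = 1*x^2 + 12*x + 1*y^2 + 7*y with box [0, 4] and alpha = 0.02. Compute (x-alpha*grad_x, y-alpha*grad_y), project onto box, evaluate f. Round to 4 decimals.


Step 1: Compute gradient at (3.6543, -3.4956).
grad_x = 2*1*3.6543 + 12 = 19.3086
grad_y = 2*1*-3.4956 + 7 = 0.0088
Step 2: Gradient step.
x_raw = 3.6543 - 0.02*19.3086 = 3.2681
y_raw = -3.4956 - 0.02*0.0088 = -3.4958
Step 3: Project onto [0, 4].
x_proj = clip(3.2681) = 3.2681
y_proj = clip(-3.4958) = 0.0
Step 4: Evaluate f.
f(3.2681, 0.0) = 49.8982


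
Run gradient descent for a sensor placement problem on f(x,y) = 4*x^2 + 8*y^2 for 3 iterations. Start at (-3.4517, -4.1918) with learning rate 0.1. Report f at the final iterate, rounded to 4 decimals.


Gradient descent on f(x,y) = 4*x^2 + 8*y^2.
Starting point: (-3.4517, -4.1918), alpha = 0.1
Step 1: grad_x = 2*4*-3.4517 = -27.6136, grad_y = 2*8*-4.1918 = -67.0688
  x_1 = -3.4517 - 0.1*-27.6136 = -0.6903
  y_1 = -4.1918 - 0.1*-67.0688 = 2.5151
Step 2: grad_x = 2*4*-0.6903 = -5.5227, grad_y = 2*8*2.5151 = 40.2413
  x_2 = -0.6903 - 0.1*-5.5227 = -0.1381
  y_2 = 2.5151 - 0.1*40.2413 = -1.509
Step 3: grad_x = 2*4*-0.1381 = -1.1045, grad_y = 2*8*-1.509 = -24.1448
  x_3 = -0.1381 - 0.1*-1.1045 = -0.0276
  y_3 = -1.509 - 0.1*-24.1448 = 0.9054
f(-0.0276, 0.9054) = 4*(-0.0276)^2 + 8*0.9054^2 = 6.5615


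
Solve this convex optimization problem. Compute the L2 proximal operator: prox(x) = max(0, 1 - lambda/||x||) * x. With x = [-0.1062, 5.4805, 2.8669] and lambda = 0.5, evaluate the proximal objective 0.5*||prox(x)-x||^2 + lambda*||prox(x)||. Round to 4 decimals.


Step 1: Compute ||x||.
||x|| = 6.186
Step 2: Compute scaling factor.
scale = max(0, 1 - 0.5/6.186) = 0.9192
Step 3: prox(x) = [-0.0976, 5.0375, 2.6352]
||prox(x)|| = 5.686
Step 4: Proximal objective.
0.5*||prox-x||^2 = 0.125
lambda*||prox|| = 2.843
Total = 2.968


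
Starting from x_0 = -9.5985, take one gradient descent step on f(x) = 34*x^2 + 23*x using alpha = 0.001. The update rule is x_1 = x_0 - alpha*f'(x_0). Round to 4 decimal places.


We compute the gradient at x_0 and apply the update.
f'(x) = 68*x + 23
f'(-9.5985) = 68*-9.5985 + 23 = -629.698
x_1 = -9.5985 - 0.001*-629.698 = -8.9688


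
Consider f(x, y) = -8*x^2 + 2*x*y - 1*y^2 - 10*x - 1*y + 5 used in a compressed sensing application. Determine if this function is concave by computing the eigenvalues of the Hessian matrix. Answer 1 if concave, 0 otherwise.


The Hessian of f(x,y) = -8*x^2 + 2*x*y - 1*y^2 - 10*x - 1*y + 5 is:
H = [[-16, 2], [2, -2]]
Trace = -16 - 2 = -18
Determinant = -16*-2 - (2)^2 = 28
Discriminant = (-18)^2 - 4*28 = 212.0
Eigenvalues: lambda_1 = -16.2801, lambda_2 = -1.7199
The function is concave.

1


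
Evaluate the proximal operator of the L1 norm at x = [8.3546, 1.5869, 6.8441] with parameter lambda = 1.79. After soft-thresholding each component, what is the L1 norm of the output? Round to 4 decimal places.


Soft-thresholding with lambda = 1.79:
prox(8.3546) = sign(8.3546)*max(|8.3546| - 1.79, 0) = 6.5646
prox(1.5869) = sign(1.5869)*max(|1.5869| - 1.79, 0) = 0.0
prox(6.8441) = sign(6.8441)*max(|6.8441| - 1.79, 0) = 5.0541
prox(x) = [6.5646, 0.0, 5.0541]
||prox(x)||_1 = 6.5646 + 0.0 + 5.0541 = 11.6187


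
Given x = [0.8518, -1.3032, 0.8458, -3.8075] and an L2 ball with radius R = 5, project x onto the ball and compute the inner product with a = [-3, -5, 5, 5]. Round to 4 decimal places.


Step 1: Compute ||x|| (intermediates to 6 decimals).
||x|| = sqrt(0.8518^2 + (-1.3032)^2 + 0.8458^2 + (-3.8075)^2) = 4.199563
Step 2: Project.
Since ||x|| <= R, proj = x (no scaling needed).
proj(x) = [0.8518, -1.3032, 0.8458, -3.8075]
Step 3: Dot product.
a^T * proj(x) = -3*0.8518 - 5*(-1.3032) + 5*0.8458 + 5*(-3.8075) = -10.8479


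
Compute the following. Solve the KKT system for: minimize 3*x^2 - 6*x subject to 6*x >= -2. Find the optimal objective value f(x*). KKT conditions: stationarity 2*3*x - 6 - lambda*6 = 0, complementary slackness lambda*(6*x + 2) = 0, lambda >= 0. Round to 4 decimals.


Step 1: Try lambda = 0 (constraint inactive).
Stationarity: 2*3*x - 6 = 0
x* = 6/(2*3) = 1.0
Check constraint: 6*1.0 = 6.0 >= -2 -- satisfied.
Step 2: Compute optimal value.
f(x*) = 3*1.0^2 - 6*1.0 = -3.0


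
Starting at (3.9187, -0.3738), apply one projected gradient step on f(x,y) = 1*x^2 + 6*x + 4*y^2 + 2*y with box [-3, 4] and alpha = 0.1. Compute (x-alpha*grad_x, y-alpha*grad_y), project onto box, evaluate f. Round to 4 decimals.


Step 1: Compute gradient at (3.9187, -0.3738).
grad_x = 2*1*3.9187 + 6 = 13.8374
grad_y = 2*4*-0.3738 + 2 = -0.9904
Step 2: Gradient step.
x_raw = 3.9187 - 0.1*13.8374 = 2.535
y_raw = -0.3738 - 0.1*-0.9904 = -0.2748
Step 3: Project onto [-3, 4].
x_proj = clip(2.535) = 2.535
y_proj = clip(-0.2748) = -0.2748
Step 4: Evaluate f.
f(2.535, -0.2748) = 21.3882


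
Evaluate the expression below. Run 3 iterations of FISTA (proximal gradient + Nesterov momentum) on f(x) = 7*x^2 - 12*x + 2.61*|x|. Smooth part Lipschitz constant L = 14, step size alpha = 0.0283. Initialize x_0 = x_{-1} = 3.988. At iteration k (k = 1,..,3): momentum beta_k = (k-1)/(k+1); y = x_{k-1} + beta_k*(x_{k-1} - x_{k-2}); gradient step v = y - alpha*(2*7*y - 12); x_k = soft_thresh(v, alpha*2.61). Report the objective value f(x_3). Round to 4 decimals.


FISTA on f(x) = 7*x^2 - 12*x + 2.61*|x|
L = 14, alpha = 0.0283
Iteration 1: beta = 0.0, y = 3.988 + 0.0*(3.988 - 3.988) = 3.988
  grad(y) = 43.832, v = y - alpha*grad = 2.7476
  prox(v) = soft_thresh(2.7476, 0.0739) = 2.6737
Iteration 2: beta = 0.3333, y = 2.6737 + 0.3333*(2.6737 - 3.988) = 2.2356
  grad(y) = 19.2982, v = y - alpha*grad = 1.6894
  prox(v) = soft_thresh(1.6894, 0.0739) = 1.6156
Iteration 3: beta = 0.5, y = 1.6156 + 0.5*(1.6156 - 2.6737) = 1.0865
  grad(y) = 3.2115, v = y - alpha*grad = 0.9956
  prox(v) = soft_thresh(0.9956, 0.0739) = 0.9218
f(x_3) = 7*0.9218^2 - 12*0.9218 + 2.61*|0.9218| = -2.7077


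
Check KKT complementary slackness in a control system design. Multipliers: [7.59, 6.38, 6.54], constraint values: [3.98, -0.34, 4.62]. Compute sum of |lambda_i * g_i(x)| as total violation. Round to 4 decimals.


KKT complementary slackness check:
lambda_1 * g_1 = 7.59 * 3.98 = 30.2082
lambda_2 * g_2 = 6.38 * -0.34 = -2.1692
lambda_3 * g_3 = 6.54 * 4.62 = 30.2148
Total violation = 30.2082 + 2.1692 + 30.2148 = 62.5922


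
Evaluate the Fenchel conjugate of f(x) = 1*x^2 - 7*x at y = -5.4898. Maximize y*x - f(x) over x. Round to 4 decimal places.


f*(y) = sup_x {y*x - a*x^2 - b*x} = sup_x {(y-b)*x - a*x^2}
FOC: (y - b) - 2a*x = 0 => x* = (y - b)/(2a)
x* = (-5.4898 + 7)/(2*1) = 0.7551
f*(-5.4898) = (y-b)^2/(4a) = (-5.4898 + 7)^2/(4*1)
= 2.2807/4 = 0.5702


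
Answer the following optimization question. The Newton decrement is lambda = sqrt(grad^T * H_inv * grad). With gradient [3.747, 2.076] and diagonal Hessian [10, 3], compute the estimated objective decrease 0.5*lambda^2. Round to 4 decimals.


Step 1: H is diagonal, so H^(-1) * g = [0.3747, 0.692].
Step 2: g^T H^(-1) g = sum_i g_i^2 / H_ii
  = (3.747)^2/10 + (2.076)^2/3
  = 1.404 + 1.4366 = 2.8406
Step 3: Objective decrease = 0.5 * g^T H^(-1) g = 1.4203


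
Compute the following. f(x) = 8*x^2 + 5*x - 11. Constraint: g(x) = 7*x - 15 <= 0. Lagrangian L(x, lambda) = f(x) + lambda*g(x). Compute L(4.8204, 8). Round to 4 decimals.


Step 1: Evaluate f(x).
f(4.8204) = 8*4.8204^2 + 5*4.8204 - 11 = 198.992
Step 2: Evaluate g(x).
g(4.8204) = 7*4.8204 - 15 = 18.7428
Step 3: Compute Lagrangian.
L = 198.992 + 8*18.7428 = 348.9344


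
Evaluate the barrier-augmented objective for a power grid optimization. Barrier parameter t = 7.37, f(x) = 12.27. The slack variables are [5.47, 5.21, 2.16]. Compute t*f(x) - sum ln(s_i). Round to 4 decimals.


Step 1: Compute log-barrier.
ln values: [1.6993, 1.6506, 0.7701]
phi = -(1.6993 + 1.6506 + 0.7701) = -4.12
Step 2: Compute augmented objective.
t*f(x) = 7.37*12.27 = 90.4299
Total = 90.4299 - 4.12 = 86.3099


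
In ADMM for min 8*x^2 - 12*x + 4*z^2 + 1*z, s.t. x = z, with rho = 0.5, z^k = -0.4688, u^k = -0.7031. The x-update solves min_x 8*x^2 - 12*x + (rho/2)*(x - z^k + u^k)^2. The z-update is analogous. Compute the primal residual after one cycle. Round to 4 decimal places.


ADMM iteration with rho = 0.5, z^k = -0.4688, u^k = -0.7031
Step 1: x-update.
Minimize 8*x^2 - 12*x + (0.5/2)*(x + 0.4688 - 0.7031)^2
FOC: (2*8 + 0.5)*x = 12 + 0.5*(-0.4688 + 0.7031)
x^{k+1} = 0.7344
Step 2: z-update.
Minimize 4*z^2 + 1*z + (0.5/2)*(0.7344 - z - 0.7031)^2
FOC: (2*4 + 0.5)*z = -1 + 0.5*(0.7344 - 0.7031)
z^{k+1} = -0.1158
Step 3: u-update.
u^{k+1} = -0.7031 + 0.7344 + 0.1158 = 0.1471
Step 4: Primal residual = |0.7344 + 0.1158| = 0.8502


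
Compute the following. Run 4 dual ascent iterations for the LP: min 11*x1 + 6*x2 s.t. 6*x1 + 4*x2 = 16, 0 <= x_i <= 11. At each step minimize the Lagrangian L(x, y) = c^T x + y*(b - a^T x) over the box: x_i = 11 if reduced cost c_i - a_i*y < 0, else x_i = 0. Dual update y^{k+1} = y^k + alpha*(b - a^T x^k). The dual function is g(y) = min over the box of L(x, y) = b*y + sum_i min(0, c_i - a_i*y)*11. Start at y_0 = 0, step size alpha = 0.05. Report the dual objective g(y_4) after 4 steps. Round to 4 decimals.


Dual ascent for LP: min 11*x1 + 6*x2, 6*x1 + 4*x2 = 16, 0 <= x_i <= 11
Step 1: y^k = 0.0, reduced costs: (11.0, 6.0)
  x^k = (0.0, 0.0), subgradient = b - a^T x = 16.0
  y^{k+1} = 0.0 + 0.05*16.0 = 0.8
Step 2: y^k = 0.8, reduced costs: (6.2, 2.8)
  x^k = (0.0, 0.0), subgradient = b - a^T x = 16.0
  y^{k+1} = 0.8 + 0.05*16.0 = 1.6
Step 3: y^k = 1.6, reduced costs: (1.4, -0.4)
  x^k = (0.0, 11.0), subgradient = b - a^T x = -28.0
  y^{k+1} = 1.6 + 0.05*-28.0 = 0.2
Step 4: y^k = 0.2, reduced costs: (9.8, 5.2)
  x^k = (0.0, 0.0), subgradient = b - a^T x = 16.0
  y^{k+1} = 0.2 + 0.05*16.0 = 1.0
Dual objective at y_4 = 1.0: reduced costs (5.0, 2.0), box minimizer x = (0.0, 0.0)
g(y_4) = b*y + (c1 - a1*y)*x1 + (c2 - a2*y)*x2 = 16*1.0 + 5.0*0.0 + 2.0*0.0 = 16.0 + 0.0 + 0.0 = 16.0


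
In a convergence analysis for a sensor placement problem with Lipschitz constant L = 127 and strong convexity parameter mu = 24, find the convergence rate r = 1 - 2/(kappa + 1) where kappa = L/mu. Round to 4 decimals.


Step 1: Compute the condition number.
kappa = L/mu = 127/24 = 5.2917
Step 2: Compute the convergence rate.
r = 1 - 2/(kappa + 1) = 1 - 2*mu/(L + mu) = (L - mu)/(L + mu) = 103/151 = 0.6821


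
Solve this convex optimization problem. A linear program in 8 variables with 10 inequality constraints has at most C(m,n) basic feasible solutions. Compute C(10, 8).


Each vertex corresponds to some choice of n active constraints out of m, so the number of vertices is at most C(m, n) = m! / (n!(m-n)!).
m = 10, n = 8
Numerator: 10 * 9 * 8 * 7 * 6 * 5 * 4 * 3
Denominator: 8! = 40320
C(10, 8) = 45


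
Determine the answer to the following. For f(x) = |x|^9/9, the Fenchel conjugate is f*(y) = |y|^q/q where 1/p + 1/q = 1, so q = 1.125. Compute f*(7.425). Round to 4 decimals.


The conjugate exponent q satisfies 1/p + 1/q = 1.
p = 9, so q = 9/(9 - 1) = 1.125
|y|^q = 7.425^1.125 = 9.5397
f*(7.425) = 9.5397 / 1.125 = 8.4797


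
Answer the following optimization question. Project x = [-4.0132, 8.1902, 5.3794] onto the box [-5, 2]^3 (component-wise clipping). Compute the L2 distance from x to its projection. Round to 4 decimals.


Project each component onto [-5, 2].
clip(-4.0132) = -4.0132, clip(8.1902) = 2.0, clip(5.3794) = 2.0
Projection = [-4.0132, 2.0, 2.0]
Squared diffs: [0.0, 38.3186, 11.4203]
Distance = sqrt(49.7389) = 7.0526


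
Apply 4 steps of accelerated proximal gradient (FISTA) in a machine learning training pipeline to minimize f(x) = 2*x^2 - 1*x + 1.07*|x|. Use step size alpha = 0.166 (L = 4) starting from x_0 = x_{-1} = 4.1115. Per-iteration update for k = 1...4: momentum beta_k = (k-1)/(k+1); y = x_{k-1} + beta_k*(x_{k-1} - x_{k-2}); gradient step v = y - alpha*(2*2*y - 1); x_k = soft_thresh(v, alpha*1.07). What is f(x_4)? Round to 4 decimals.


FISTA on f(x) = 2*x^2 - 1*x + 1.07*|x|
L = 4, alpha = 0.166
Iteration 1: beta = 0.0, y = 4.1115 + 0.0*(4.1115 - 4.1115) = 4.1115
  grad(y) = 15.446, v = y - alpha*grad = 1.5475
  prox(v) = soft_thresh(1.5475, 0.1776) = 1.3698
Iteration 2: beta = 0.3333, y = 1.3698 + 0.3333*(1.3698 - 4.1115) = 0.456
  grad(y) = 0.8238, v = y - alpha*grad = 0.3192
  prox(v) = soft_thresh(0.3192, 0.1776) = 0.1416
Iteration 3: beta = 0.5, y = 0.1416 + 0.5*(0.1416 - 1.3698) = -0.4725
  grad(y) = -2.8902, v = y - alpha*grad = 0.0072
  prox(v) = soft_thresh(0.0072, 0.1776) = 0.0
Iteration 4: beta = 0.6, y = 0.0 + 0.6*(0.0 - 0.1416) = -0.0849
  grad(y) = -1.3398, v = y - alpha*grad = 0.1375
  prox(v) = soft_thresh(0.1375, 0.1776) = 0.0
f(x_4) = 2*0.0^2 - 1*0.0 + 1.07*|0.0| = 0.0


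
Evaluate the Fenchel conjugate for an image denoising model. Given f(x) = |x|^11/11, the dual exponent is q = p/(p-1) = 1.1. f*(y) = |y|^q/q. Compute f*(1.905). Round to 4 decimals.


The conjugate exponent q satisfies 1/p + 1/q = 1.
p = 11, so q = 11/(11 - 1) = 1.1
|y|^q = 1.905^1.1 = 2.0318
f*(1.905) = 2.0318 / 1.1 = 1.8471


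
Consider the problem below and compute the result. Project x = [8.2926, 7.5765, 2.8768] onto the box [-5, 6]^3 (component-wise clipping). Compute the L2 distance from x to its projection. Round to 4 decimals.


Project each component onto [-5, 6].
clip(8.2926) = 6.0, clip(7.5765) = 6.0, clip(2.8768) = 2.8768
Projection = [6.0, 6.0, 2.8768]
Squared diffs: [5.256, 2.4854, 0.0]
Distance = sqrt(7.7414) = 2.7823


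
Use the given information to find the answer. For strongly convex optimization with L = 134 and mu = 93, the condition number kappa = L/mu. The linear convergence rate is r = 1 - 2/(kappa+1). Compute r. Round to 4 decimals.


Step 1: Compute the condition number.
kappa = L/mu = 134/93 = 1.4409
Step 2: Compute the convergence rate.
r = 1 - 2/(kappa + 1) = 1 - 2*mu/(L + mu) = (L - mu)/(L + mu) = 41/227 = 0.1806


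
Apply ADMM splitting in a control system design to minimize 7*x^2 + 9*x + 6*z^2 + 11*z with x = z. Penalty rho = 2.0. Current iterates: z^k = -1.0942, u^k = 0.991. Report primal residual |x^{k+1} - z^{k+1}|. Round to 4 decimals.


ADMM iteration with rho = 2.0, z^k = -1.0942, u^k = 0.991
Step 1: x-update.
Minimize 7*x^2 + 9*x + (2.0/2)*(x + 1.0942 + 0.991)^2
FOC: (2*7 + 2.0)*x = -9 + 2.0*(-1.0942 - 0.991)
x^{k+1} = -0.8232
Step 2: z-update.
Minimize 6*z^2 + 11*z + (2.0/2)*(-0.8232 - z + 0.991)^2
FOC: (2*6 + 2.0)*z = -11 + 2.0*(-0.8232 + 0.991)
z^{k+1} = -0.7617
Step 3: u-update.
u^{k+1} = 0.991 - 0.8232 + 0.7617 = 0.9296
Step 4: Primal residual = |-0.8232 + 0.7617| = 0.0614


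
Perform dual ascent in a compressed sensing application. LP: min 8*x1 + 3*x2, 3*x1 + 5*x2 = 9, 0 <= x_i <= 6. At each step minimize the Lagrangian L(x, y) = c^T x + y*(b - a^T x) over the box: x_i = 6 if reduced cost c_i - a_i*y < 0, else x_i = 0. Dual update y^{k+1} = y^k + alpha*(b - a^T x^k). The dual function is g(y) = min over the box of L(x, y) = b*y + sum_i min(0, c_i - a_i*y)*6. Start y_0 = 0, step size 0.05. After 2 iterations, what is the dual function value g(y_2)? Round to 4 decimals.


Dual ascent for LP: min 8*x1 + 3*x2, 3*x1 + 5*x2 = 9, 0 <= x_i <= 6
Step 1: y^k = 0.0, reduced costs: (8.0, 3.0)
  x^k = (0.0, 0.0), subgradient = b - a^T x = 9.0
  y^{k+1} = 0.0 + 0.05*9.0 = 0.45
Step 2: y^k = 0.45, reduced costs: (6.65, 0.75)
  x^k = (0.0, 0.0), subgradient = b - a^T x = 9.0
  y^{k+1} = 0.45 + 0.05*9.0 = 0.9
Dual objective at y_2 = 0.9: reduced costs (5.3, -1.5), box minimizer x = (0.0, 6.0)
g(y_2) = b*y + (c1 - a1*y)*x1 + (c2 - a2*y)*x2 = 9*0.9 + 5.3*0.0 + (-1.5)*6.0 = 8.1 + 0.0 - 9.0 = -0.9


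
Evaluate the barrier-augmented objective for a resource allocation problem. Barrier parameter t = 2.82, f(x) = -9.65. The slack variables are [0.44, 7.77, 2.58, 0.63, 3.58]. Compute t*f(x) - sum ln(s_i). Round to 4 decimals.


Step 1: Compute log-barrier.
ln values: [-0.821, 2.0503, 0.9478, -0.462, 1.2754]
phi = -(-0.821 + 2.0503 + 0.9478 - 0.462 + 1.2754) = -2.9904
Step 2: Compute augmented objective.
t*f(x) = 2.82*-9.65 = -27.213
Total = -27.213 - 2.9904 = -30.2034


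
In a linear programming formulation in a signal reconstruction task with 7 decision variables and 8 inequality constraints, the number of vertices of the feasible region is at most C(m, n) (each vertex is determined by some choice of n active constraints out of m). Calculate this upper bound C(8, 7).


Each vertex corresponds to some choice of n active constraints out of m, so the number of vertices is at most C(m, n) = m! / (n!(m-n)!).
m = 8, n = 7
Numerator: 8 * 7 * 6 * 5 * 4 * 3 * 2
Denominator: 7! = 5040
C(8, 7) = 8


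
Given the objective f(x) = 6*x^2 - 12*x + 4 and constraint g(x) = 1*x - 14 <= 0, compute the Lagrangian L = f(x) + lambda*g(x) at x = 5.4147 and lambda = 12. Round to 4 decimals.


Step 1: Evaluate f(x).
f(5.4147) = 6*5.4147^2 - 12*5.4147 + 4 = 114.9375
Step 2: Evaluate g(x).
g(5.4147) = 1*5.4147 - 14 = -8.5853
Step 3: Compute Lagrangian.
L = 114.9375 + 12*-8.5853 = 11.9139


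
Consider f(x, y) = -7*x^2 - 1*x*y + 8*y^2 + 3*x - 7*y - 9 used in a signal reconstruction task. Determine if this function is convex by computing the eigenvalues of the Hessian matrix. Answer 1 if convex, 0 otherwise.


The Hessian of f(x,y) = -7*x^2 - 1*x*y + 8*y^2 + 3*x - 7*y - 9 is:
H = [[-14, -1], [-1, 16]]
Trace = -14 + 16 = 2
Determinant = -14*16 - (-1)^2 = -225
Discriminant = (2)^2 - 4*-225 = 904.0
Eigenvalues: lambda_1 = -14.0333, lambda_2 = 16.0333
The function is not convex.

0


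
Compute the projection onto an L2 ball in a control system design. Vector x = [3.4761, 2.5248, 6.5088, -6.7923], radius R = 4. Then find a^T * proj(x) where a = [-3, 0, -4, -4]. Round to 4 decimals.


Step 1: Compute ||x|| (intermediates to 6 decimals).
||x|| = sqrt(3.4761^2 + 2.5248^2 + 6.5088^2 + (-6.7923)^2) = 10.342036
Step 2: Project.
Since ||x|| > R, scale = R/||x|| = 4/10.342036 = 0.386771, proj(x) = scale * x
proj(x) = [1.344455, 0.976519, 2.517415, -2.627065]
Step 3: Dot product.
a^T * proj(x) = -3*1.344455 + 0*0.976519 - 4*2.517415 - 4*(-2.627065) = -3.5948


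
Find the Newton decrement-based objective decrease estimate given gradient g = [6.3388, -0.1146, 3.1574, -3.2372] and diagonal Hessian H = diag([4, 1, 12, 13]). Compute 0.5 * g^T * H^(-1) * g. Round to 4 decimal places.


Step 1: H is diagonal, so H^(-1) * g = [1.5847, -0.1146, 0.2631, -0.249].
Step 2: g^T H^(-1) g = sum_i g_i^2 / H_ii
  = (6.3388)^2/4 + (-0.1146)^2/1 + (3.1574)^2/12 + (-3.2372)^2/13
  = 10.0451 + 0.0131 + 0.8308 + 0.8061 = 11.6951
Step 3: Objective decrease = 0.5 * g^T H^(-1) g = 5.8476


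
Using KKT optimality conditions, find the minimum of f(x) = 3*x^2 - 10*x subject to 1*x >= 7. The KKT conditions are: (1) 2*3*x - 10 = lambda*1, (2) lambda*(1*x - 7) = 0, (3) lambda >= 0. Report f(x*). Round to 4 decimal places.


Step 1: Try lambda = 0 (constraint inactive).
x_unc = 10/(2*3) = 1.6667
Check: 1*1.6667 = 1.6667 < 7 -- violated!
Step 2: Constraint must be active: 1*x = 7
x* = 7/1 = 7.0
lambda = (2*3*7.0 - 10)/1 = 32.0
Step 3: Compute optimal value.
f(x*) = 3*7.0^2 - 10*7.0 = 77.0


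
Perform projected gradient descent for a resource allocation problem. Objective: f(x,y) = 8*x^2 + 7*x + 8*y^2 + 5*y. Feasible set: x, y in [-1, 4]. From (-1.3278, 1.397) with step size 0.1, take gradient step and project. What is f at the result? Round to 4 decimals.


Step 1: Compute gradient at (-1.3278, 1.397).
grad_x = 2*8*-1.3278 + 7 = -14.2448
grad_y = 2*8*1.397 + 5 = 27.352
Step 2: Gradient step.
x_raw = -1.3278 - 0.1*-14.2448 = 0.0967
y_raw = 1.397 - 0.1*27.352 = -1.3382
Step 3: Project onto [-1, 4].
x_proj = clip(0.0967) = 0.0967
y_proj = clip(-1.3382) = -1.0
Step 4: Evaluate f.
f(0.0967, -1.0) = 3.7515


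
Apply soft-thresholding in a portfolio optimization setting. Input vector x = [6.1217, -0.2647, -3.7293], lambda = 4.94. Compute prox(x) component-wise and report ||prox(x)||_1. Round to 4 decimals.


Soft-thresholding with lambda = 4.94:
prox(6.1217) = sign(6.1217)*max(|6.1217| - 4.94, 0) = 1.1817
prox(-0.2647) = sign(-0.2647)*max(|-0.2647| - 4.94, 0) = 0.0
prox(-3.7293) = sign(-3.7293)*max(|-3.7293| - 4.94, 0) = 0.0
prox(x) = [1.1817, 0.0, 0.0]
||prox(x)||_1 = 1.1817 + 0.0 + 0.0 = 1.1817


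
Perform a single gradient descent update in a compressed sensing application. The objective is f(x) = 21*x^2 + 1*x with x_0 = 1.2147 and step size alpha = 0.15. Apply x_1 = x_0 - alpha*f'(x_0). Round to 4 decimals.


We compute the gradient at x_0 and apply the update.
f'(x) = 42*x + 1
f'(1.2147) = 42*1.2147 + 1 = 52.0174
x_1 = 1.2147 - 0.15*52.0174 = -6.5879


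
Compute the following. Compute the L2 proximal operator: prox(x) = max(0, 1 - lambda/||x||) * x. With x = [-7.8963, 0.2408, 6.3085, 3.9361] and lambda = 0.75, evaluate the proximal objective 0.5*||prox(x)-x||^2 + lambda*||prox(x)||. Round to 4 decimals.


Step 1: Compute ||x||.
||x|| = 10.8489
Step 2: Compute scaling factor.
scale = max(0, 1 - 0.75/10.8489) = 0.9309
Step 3: prox(x) = [-7.3504, 0.2242, 5.8724, 3.664]
||prox(x)|| = 10.0989
Step 4: Proximal objective.
0.5*||prox-x||^2 = 0.2813
lambda*||prox|| = 7.5742
Total = 7.8555


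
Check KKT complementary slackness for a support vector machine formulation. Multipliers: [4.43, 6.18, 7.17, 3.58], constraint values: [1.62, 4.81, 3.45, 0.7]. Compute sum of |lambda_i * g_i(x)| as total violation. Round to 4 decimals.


KKT complementary slackness check:
lambda_1 * g_1 = 4.43 * 1.62 = 7.1766
lambda_2 * g_2 = 6.18 * 4.81 = 29.7258
lambda_3 * g_3 = 7.17 * 3.45 = 24.7365
lambda_4 * g_4 = 3.58 * 0.7 = 2.506
Total violation = 7.1766 + 29.7258 + 24.7365 + 2.506 = 64.1449


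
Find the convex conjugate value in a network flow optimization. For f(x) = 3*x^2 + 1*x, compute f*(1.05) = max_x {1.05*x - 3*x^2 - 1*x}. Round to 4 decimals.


f*(y) = sup_x {y*x - a*x^2 - b*x} = sup_x {(y-b)*x - a*x^2}
FOC: (y - b) - 2a*x = 0 => x* = (y - b)/(2a)
x* = (1.05 - 1)/(2*3) = 0.0083
f*(1.05) = (y-b)^2/(4a) = (1.05 - 1)^2/(4*3)
= 0.0025/12 = 0.0002


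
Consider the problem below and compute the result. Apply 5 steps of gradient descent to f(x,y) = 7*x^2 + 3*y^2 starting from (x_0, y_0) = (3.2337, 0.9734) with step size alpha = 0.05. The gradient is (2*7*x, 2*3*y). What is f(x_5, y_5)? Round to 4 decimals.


Gradient descent on f(x,y) = 7*x^2 + 3*y^2.
Starting point: (3.2337, 0.9734), alpha = 0.05
Step 1: grad_x = 2*7*3.2337 = 45.2718, grad_y = 2*3*0.9734 = 5.8404
  x_1 = 3.2337 - 0.05*45.2718 = 0.9701
  y_1 = 0.9734 - 0.05*5.8404 = 0.6814
Step 2: grad_x = 2*7*0.9701 = 13.5815, grad_y = 2*3*0.6814 = 4.0883
  x_2 = 0.9701 - 0.05*13.5815 = 0.291
  y_2 = 0.6814 - 0.05*4.0883 = 0.477
Step 3: grad_x = 2*7*0.291 = 4.0745, grad_y = 2*3*0.477 = 2.8618
  x_3 = 0.291 - 0.05*4.0745 = 0.0873
  y_3 = 0.477 - 0.05*2.8618 = 0.3339
Step 4: grad_x = 2*7*0.0873 = 1.2223, grad_y = 2*3*0.3339 = 2.0033
  x_4 = 0.0873 - 0.05*1.2223 = 0.0262
  y_4 = 0.3339 - 0.05*2.0033 = 0.2337
Step 5: grad_x = 2*7*0.0262 = 0.3667, grad_y = 2*3*0.2337 = 1.4023
  x_5 = 0.0262 - 0.05*0.3667 = 0.0079
  y_5 = 0.2337 - 0.05*1.4023 = 0.1636
f(0.0079, 0.1636) = 7*0.0079^2 + 3*0.1636^2 = 0.0807


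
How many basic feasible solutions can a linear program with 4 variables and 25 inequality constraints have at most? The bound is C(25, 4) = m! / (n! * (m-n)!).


Each vertex corresponds to some choice of n active constraints out of m, so the number of vertices is at most C(m, n) = m! / (n!(m-n)!).
m = 25, n = 4
Numerator: 25 * 24 * 23 * 22
Denominator: 4! = 24
C(25, 4) = 12650


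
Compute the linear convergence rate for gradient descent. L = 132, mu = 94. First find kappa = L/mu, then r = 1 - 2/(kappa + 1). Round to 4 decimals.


Step 1: Compute the condition number.
kappa = L/mu = 132/94 = 1.4043
Step 2: Compute the convergence rate.
r = 1 - 2/(kappa + 1) = 1 - 2*mu/(L + mu) = (L - mu)/(L + mu) = 38/226 = 0.1681


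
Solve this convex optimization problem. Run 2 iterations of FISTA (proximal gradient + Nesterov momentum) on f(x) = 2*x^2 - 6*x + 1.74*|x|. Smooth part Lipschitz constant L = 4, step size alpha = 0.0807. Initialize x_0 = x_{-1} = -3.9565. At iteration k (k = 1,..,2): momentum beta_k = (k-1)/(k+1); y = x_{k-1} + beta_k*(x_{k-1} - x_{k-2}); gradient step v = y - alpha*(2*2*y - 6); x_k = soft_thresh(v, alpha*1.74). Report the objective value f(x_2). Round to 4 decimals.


FISTA on f(x) = 2*x^2 - 6*x + 1.74*|x|
L = 4, alpha = 0.0807
Iteration 1: beta = 0.0, y = -3.9565 + 0.0*(-3.9565 + 3.9565) = -3.9565
  grad(y) = -21.826, v = y - alpha*grad = -2.1951
  prox(v) = soft_thresh(-2.1951, 0.1404) = -2.0547
Iteration 2: beta = 0.3333, y = -2.0547 + 0.3333*(-2.0547 + 3.9565) = -1.4208
  grad(y) = -11.6832, v = y - alpha*grad = -0.478
  prox(v) = soft_thresh(-0.478, 0.1404) = -0.3375
f(x_2) = 2*(-0.3375)^2 - 6*(-0.3375) + 1.74*|-0.3375| = 2.8405


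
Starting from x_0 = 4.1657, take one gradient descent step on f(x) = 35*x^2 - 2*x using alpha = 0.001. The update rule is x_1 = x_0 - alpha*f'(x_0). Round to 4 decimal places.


We compute the gradient at x_0 and apply the update.
f'(x) = 70*x - 2
f'(4.1657) = 70*4.1657 - 2 = 289.599
x_1 = 4.1657 - 0.001*289.599 = 3.8761


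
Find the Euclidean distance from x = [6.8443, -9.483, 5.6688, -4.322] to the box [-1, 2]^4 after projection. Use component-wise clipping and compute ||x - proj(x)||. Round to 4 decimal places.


Project each component onto [-1, 2].
clip(6.8443) = 2.0, clip(-9.483) = -1.0, clip(5.6688) = 2.0, clip(-4.322) = -1.0
Projection = [2.0, -1.0, 2.0, -1.0]
Squared diffs: [23.4672, 71.9613, 13.4601, 11.0357]
Distance = sqrt(119.9243) = 10.951


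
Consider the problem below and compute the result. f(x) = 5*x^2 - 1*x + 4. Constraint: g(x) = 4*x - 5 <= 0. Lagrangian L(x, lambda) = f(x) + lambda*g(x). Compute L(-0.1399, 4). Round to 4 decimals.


Step 1: Evaluate f(x).
f(-0.1399) = 5*(-0.1399)^2 - 1*(-0.1399) + 4 = 4.2378
Step 2: Evaluate g(x).
g(-0.1399) = 4*-0.1399 - 5 = -5.5596
Step 3: Compute Lagrangian.
L = 4.2378 + 4*-5.5596 = -18.0006


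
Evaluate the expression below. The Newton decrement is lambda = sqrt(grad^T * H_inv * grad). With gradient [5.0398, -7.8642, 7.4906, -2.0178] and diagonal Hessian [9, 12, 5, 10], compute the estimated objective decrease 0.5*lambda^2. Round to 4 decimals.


Step 1: H is diagonal, so H^(-1) * g = [0.56, -0.6554, 1.4981, -0.2018].
Step 2: g^T H^(-1) g = sum_i g_i^2 / H_ii
  = (5.0398)^2/9 + (-7.8642)^2/12 + (7.4906)^2/5 + (-2.0178)^2/10
  = 2.8222 + 5.1538 + 11.2218 + 0.4072 = 19.6049
Step 3: Objective decrease = 0.5 * g^T H^(-1) g = 9.8025


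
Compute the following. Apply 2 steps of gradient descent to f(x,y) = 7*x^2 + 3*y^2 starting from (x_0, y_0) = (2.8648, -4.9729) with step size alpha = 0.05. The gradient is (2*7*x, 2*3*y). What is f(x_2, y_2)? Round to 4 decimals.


Gradient descent on f(x,y) = 7*x^2 + 3*y^2.
Starting point: (2.8648, -4.9729), alpha = 0.05
Step 1: grad_x = 2*7*2.8648 = 40.1072, grad_y = 2*3*-4.9729 = -29.8374
  x_1 = 2.8648 - 0.05*40.1072 = 0.8594
  y_1 = -4.9729 - 0.05*-29.8374 = -3.481
Step 2: grad_x = 2*7*0.8594 = 12.0322, grad_y = 2*3*-3.481 = -20.8862
  x_2 = 0.8594 - 0.05*12.0322 = 0.2578
  y_2 = -3.481 - 0.05*-20.8862 = -2.4367
f(0.2578, -2.4367) = 7*0.2578^2 + 3*(-2.4367)^2 = 18.2782


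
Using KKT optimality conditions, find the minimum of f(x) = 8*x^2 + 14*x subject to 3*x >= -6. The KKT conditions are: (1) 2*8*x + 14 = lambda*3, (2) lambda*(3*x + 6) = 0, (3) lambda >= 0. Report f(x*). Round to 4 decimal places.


Step 1: Try lambda = 0 (constraint inactive).
Stationarity: 2*8*x + 14 = 0
x* = -14/(2*8) = -0.875
Check constraint: 3*-0.875 = -2.625 >= -6 -- satisfied.
Step 2: Compute optimal value.
f(x*) = 8*(-0.875)^2 + 14*(-0.875) = -6.125


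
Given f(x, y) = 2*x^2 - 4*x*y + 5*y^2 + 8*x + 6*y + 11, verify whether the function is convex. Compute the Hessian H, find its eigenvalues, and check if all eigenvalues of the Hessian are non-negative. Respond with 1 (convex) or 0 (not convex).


The Hessian of f(x,y) = 2*x^2 - 4*x*y + 5*y^2 + 8*x + 6*y + 11 is:
H = [[4, -4], [-4, 10]]
Trace = 4 + 10 = 14
Determinant = 4*10 - (-4)^2 = 24
Discriminant = (14)^2 - 4*24 = 100.0
Eigenvalues: lambda_1 = 2.0, lambda_2 = 12.0
The function is convex.

1


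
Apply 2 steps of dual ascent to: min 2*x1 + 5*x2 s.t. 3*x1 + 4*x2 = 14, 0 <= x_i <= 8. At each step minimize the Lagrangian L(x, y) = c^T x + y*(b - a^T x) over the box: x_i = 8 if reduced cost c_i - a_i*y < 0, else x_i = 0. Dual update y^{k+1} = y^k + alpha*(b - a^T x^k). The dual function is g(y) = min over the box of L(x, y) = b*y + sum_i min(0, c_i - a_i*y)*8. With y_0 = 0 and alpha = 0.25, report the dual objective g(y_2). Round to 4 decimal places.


Dual ascent for LP: min 2*x1 + 5*x2, 3*x1 + 4*x2 = 14, 0 <= x_i <= 8
Step 1: y^k = 0.0, reduced costs: (2.0, 5.0)
  x^k = (0.0, 0.0), subgradient = b - a^T x = 14.0
  y^{k+1} = 0.0 + 0.25*14.0 = 3.5
Step 2: y^k = 3.5, reduced costs: (-8.5, -9.0)
  x^k = (8.0, 8.0), subgradient = b - a^T x = -42.0
  y^{k+1} = 3.5 + 0.25*-42.0 = -7.0
Dual objective at y_2 = -7.0: reduced costs (23.0, 33.0), box minimizer x = (0.0, 0.0)
g(y_2) = b*y + (c1 - a1*y)*x1 + (c2 - a2*y)*x2 = 14*(-7.0) + 23.0*0.0 + 33.0*0.0 = -98.0 + 0.0 + 0.0 = -98.0
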